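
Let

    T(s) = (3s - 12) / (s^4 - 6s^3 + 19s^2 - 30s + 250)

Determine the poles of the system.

The poles are the roots of the denominator s^4 - 6s^3 + 19s^2 - 30s + 250 = 0.
No real roots exist; factor into two real quadratics: (s^2 - 8s + 25)(s^2 + 2s + 10) = 0.
Each quadratic gives a conjugate pair via the quadratic formula.

s = 4 + 3j, 4 - 3j, -1 + 3j, -1 - 3j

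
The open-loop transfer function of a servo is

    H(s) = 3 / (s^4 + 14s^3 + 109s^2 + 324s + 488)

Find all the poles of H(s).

The poles are the roots of the denominator s^4 + 14s^3 + 109s^2 + 324s + 488 = 0.
No real roots exist; factor into two real quadratics: (s^2 + 4s + 8)(s^2 + 10s + 61) = 0.
Each quadratic gives a conjugate pair via the quadratic formula.

s = -2 + 2j, -2 - 2j, -5 + 6j, -5 - 6j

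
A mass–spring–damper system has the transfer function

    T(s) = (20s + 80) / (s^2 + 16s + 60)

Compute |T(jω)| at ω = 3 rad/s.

Substitute s = j3: numerator = 80 + j60, denominator = 51 + j48.
|T(j3)| = |80 + j60| / |51 + j48| = 100 / 70.036 ≈ 1.428.

|T(j3)| ≈ 1.428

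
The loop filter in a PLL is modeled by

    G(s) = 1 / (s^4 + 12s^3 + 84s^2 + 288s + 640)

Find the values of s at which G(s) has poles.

s = -4 + 4j, -4 - 4j, -2 + 4j, -2 - 4j

The poles are the roots of the denominator s^4 + 12s^3 + 84s^2 + 288s + 640 = 0.
No real roots exist; factor into two real quadratics: (s^2 + 8s + 32)(s^2 + 4s + 20) = 0.
Each quadratic gives a conjugate pair via the quadratic formula.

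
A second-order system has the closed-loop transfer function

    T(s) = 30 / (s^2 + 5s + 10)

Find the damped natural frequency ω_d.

Comparing s^2 + 5s + 10 to s^2 + 2ζωₙs + ωₙ²: ωₙ = √10 ≈ 3.162 rad/s and ζ = 5/(2·√10) ≈ 0.7906.
ζωₙ = 5/2 = 2.5, so ω_d = ωₙ√(1−ζ²) = √(ωₙ² − (ζωₙ)²) = √(10 − 2.5²) = √3.75 ≈ 1.936 rad/s.

ω_d ≈ 1.936 rad/s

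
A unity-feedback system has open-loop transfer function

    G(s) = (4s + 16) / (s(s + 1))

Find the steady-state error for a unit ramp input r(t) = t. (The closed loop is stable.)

e_ss = 0.06250

G(s) has one pole at the origin.
This is a Type 1 system. Kv = lim_{s→0} s·G(s) = 16/1.
e_ss = 1/Kv = 1/(16) = 1/16 ≈ 0.06250.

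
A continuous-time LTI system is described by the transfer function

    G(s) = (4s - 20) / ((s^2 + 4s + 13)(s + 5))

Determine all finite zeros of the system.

Set the numerator to zero: 4s - 20 = 0, i.e. 4·(s - 5) = 0.
So s = 5.

s = 5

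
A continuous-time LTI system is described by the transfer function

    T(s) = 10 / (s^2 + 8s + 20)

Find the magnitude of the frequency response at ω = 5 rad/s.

|T(j5)| ≈ 0.2481

Substitute s = j5: numerator = 10, denominator = -5 + j40.
|T(j5)| = |10| / |-5 + j40| = 10 / 40.311 ≈ 0.2481.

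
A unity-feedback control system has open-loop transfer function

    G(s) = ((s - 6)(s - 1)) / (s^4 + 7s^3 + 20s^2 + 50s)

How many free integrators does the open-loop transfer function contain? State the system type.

Type 1

The denominator has 1 factor of s at the origin (free integrator), so this is a Type 1 system.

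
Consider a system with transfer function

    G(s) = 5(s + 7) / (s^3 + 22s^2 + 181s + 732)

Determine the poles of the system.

The poles are the roots of the denominator s^3 + 22s^2 + 181s + 732 = 0.
Trying s = -12: the polynomial evaluates to 0, so (s + 12) is a factor.
Dividing out leaves s^2 + 10s + 61 = 0.
The quadratic formula then gives s = -5 ± 6j.

s = -5 + 6j, -5 - 6j, -12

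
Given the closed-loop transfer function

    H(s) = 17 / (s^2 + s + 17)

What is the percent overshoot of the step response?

%OS ≈ 68.1%

Comparing s^2 + s + 17 to s^2 + 2ζωₙs + ωₙ²: ωₙ = √17 ≈ 4.123 rad/s and ζ = 1/(2·√17) ≈ 0.1213.
%OS = 100·exp(−πζ/√(1−ζ²)) = 100·exp(−π·0.1213/√(1−0.1213²)) ≈ 68.1%.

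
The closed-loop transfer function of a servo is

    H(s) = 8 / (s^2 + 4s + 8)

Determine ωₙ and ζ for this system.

Compare the denominator to the standard form s^2 + 2ζωₙs + ωₙ².
ωₙ² = 8, so ωₙ = √8 ≈ 2.828 rad/s.
2ζωₙ = 4, so ζ = 4/(2·√8) ≈ 0.7071.

ωₙ ≈ 2.828 rad/s, ζ ≈ 0.7071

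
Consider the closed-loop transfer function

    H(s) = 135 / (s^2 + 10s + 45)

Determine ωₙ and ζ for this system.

ωₙ ≈ 6.708 rad/s, ζ ≈ 0.7454

Compare the denominator to the standard form s^2 + 2ζωₙs + ωₙ².
ωₙ² = 45, so ωₙ = √45 ≈ 6.708 rad/s.
2ζωₙ = 10, so ζ = 10/(2·√45) ≈ 0.7454.
With ζ = 0.7454 the response is underdamped.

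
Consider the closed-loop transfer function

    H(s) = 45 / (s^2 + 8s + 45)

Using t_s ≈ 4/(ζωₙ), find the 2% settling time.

Comparing s^2 + 8s + 45 to s^2 + 2ζωₙs + ωₙ²: ωₙ = √45 ≈ 6.708 rad/s and ζ = 8/(2·√45) ≈ 0.5963.
ζωₙ = 8/2 = 4, so t_s ≈ 4/(ζωₙ) = 4/4 = 1 s.

t_s ≈ 1 s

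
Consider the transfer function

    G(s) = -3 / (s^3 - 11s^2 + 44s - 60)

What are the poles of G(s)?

s = 3, 4 ± 2j

The poles are the roots of the denominator s^3 - 11s^2 + 44s - 60 = 0.
Trying s = 3: the polynomial evaluates to 0, so (s - 3) is a factor.
Dividing out leaves s^2 - 8s + 20 = 0.
The quadratic formula then gives s = 4 ± 2j.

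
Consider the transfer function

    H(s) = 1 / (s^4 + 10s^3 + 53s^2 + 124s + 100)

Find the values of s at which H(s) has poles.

s = -3 ± 4j, -2, -2

The poles are the roots of the denominator s^4 + 10s^3 + 53s^2 + 124s + 100 = 0.
Trying s = -2: the polynomial evaluates to 0, so (s + 2) is a factor.
Dividing out leaves s^3 + 8s^2 + 37s + 50 = 0.
This factors further as (s^2 + 6s + 25)(s + 2) = 0.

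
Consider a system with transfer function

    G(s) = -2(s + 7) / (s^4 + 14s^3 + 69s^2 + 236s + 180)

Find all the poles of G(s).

s = -2 + 4j, -2 - 4j, -9, -1

The poles are the roots of the denominator s^4 + 14s^3 + 69s^2 + 236s + 180 = 0.
Trying s = -9: the polynomial evaluates to 0, so (s + 9) is a factor.
Dividing out leaves s^3 + 5s^2 + 24s + 20 = 0.
This factors further as (s^2 + 4s + 20)(s + 1) = 0.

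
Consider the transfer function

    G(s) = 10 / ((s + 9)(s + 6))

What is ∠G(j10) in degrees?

At s = j10: numerator = 10, denominator = -46 + j150.
∠G = ∠num − ∠den = 0° − (107.05°) = -107.0°.

∠G(j10) ≈ -107.0°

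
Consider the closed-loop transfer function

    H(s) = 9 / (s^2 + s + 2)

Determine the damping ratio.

Compare the denominator to the standard form s^2 + 2ζωₙs + ωₙ².
ωₙ² = 2, so ωₙ = √2 ≈ 1.414 rad/s.
2ζωₙ = 1, so ζ = 1/(2·√2) ≈ 0.3536.
With ζ = 0.3536 the response is underdamped.

ζ ≈ 0.3536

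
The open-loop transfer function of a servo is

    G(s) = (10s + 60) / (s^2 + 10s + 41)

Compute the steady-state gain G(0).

G(0) = 60/41 ≈ 1.463

Set s = 0: G(0) = (60) / (41) = 60/41.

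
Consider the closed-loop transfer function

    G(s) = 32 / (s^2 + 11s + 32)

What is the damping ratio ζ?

ζ ≈ 0.9723

Compare the denominator to the standard form s^2 + 2ζωₙs + ωₙ².
ωₙ² = 32, so ωₙ = √32 ≈ 5.657 rad/s.
2ζωₙ = 11, so ζ = 11/(2·√32) ≈ 0.9723.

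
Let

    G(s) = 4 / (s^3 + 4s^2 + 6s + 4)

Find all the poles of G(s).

The poles are the roots of the denominator s^3 + 4s^2 + 6s + 4 = 0.
Trying s = -2: the polynomial evaluates to 0, so (s + 2) is a factor.
Dividing out leaves s^2 + 2s + 2 = 0.
The quadratic formula then gives s = -1 ± 1j.

s = -1 ± j, -2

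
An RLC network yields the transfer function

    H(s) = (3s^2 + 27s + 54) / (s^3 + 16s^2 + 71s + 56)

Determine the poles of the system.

The poles are the roots of the denominator s^3 + 16s^2 + 71s + 56 = 0.
Trying s = -1: the polynomial evaluates to 0, so (s + 1) is a factor.
Dividing out leaves s^2 + 15s + 56 = 0.
Factoring the quadratic: (s + 7)(s + 8) = 0.

s = -1, -7, -8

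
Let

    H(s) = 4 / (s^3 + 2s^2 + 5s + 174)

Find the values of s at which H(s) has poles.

s = 2 + 5j, 2 - 5j, -6

The poles are the roots of the denominator s^3 + 2s^2 + 5s + 174 = 0.
Trying s = -6: the polynomial evaluates to 0, so (s + 6) is a factor.
Dividing out leaves s^2 - 4s + 29 = 0.
The quadratic formula then gives s = 2 ± 5j.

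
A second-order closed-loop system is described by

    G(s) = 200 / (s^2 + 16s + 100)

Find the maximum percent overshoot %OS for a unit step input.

Comparing s^2 + 16s + 100 to s^2 + 2ζωₙs + ωₙ²: ωₙ = 10 rad/s and ζ = 16/(2·10) = 0.8.
%OS = 100·exp(−πζ/√(1−ζ²)) = 100·exp(−π·0.8/√(1−0.8²)) ≈ 1.52%.

%OS ≈ 1.52%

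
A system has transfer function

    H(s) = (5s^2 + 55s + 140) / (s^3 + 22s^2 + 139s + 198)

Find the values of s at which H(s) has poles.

s = -11, -9, -2

The poles are the roots of the denominator s^3 + 22s^2 + 139s + 198 = 0.
Trying s = -11: the polynomial evaluates to 0, so (s + 11) is a factor.
Dividing out leaves s^2 + 11s + 18 = 0.
Factoring the quadratic: (s + 9)(s + 2) = 0.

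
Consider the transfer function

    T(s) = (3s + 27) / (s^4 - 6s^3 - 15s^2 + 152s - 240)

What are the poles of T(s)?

The poles are the roots of the denominator s^4 - 6s^3 - 15s^2 + 152s - 240 = 0.
Trying s = -5: the polynomial evaluates to 0, so (s + 5) is a factor.
Dividing out leaves s^3 - 11s^2 + 40s - 48 = 0.
This factors further as (s - 3)(s - 4)^2 = 0.

s = -5, 3, 4, 4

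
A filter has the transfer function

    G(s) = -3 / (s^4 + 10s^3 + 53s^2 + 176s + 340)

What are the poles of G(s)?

The poles are the roots of the denominator s^4 + 10s^3 + 53s^2 + 176s + 340 = 0.
No real roots exist; factor into two real quadratics: (s^2 + 8s + 20)(s^2 + 2s + 17) = 0.
Each quadratic gives a conjugate pair via the quadratic formula.

s = -4 ± 2j, -1 ± 4j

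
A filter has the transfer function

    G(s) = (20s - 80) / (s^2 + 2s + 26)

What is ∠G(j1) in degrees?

∠G(j1) ≈ 161.4°

At s = j1: numerator = -80 + j20, denominator = 25 + j2.
∠G = ∠num − ∠den = 165.96° − (4.5739°) = 161.4°.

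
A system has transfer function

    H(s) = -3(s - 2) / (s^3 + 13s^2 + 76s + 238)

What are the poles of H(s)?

The poles are the roots of the denominator s^3 + 13s^2 + 76s + 238 = 0.
Trying s = -7: the polynomial evaluates to 0, so (s + 7) is a factor.
Dividing out leaves s^2 + 6s + 34 = 0.
The quadratic formula then gives s = -3 ± 5j.

s = -3 ± 5j, -7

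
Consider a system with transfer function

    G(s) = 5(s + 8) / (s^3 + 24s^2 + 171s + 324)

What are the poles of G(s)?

The poles are the roots of the denominator s^3 + 24s^2 + 171s + 324 = 0.
Trying s = -9: the polynomial evaluates to 0, so (s + 9) is a factor.
Dividing out leaves s^2 + 15s + 36 = 0.
Factoring the quadratic: (s + 3)(s + 12) = 0.

s = -9, -3, -12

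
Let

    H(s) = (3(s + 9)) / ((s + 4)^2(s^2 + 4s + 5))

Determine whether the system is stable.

The poles can be read from the denominator factors: s = -4, -4, -2 ± j.
Since all poles lie strictly in the left half-plane, the system is stable.

stable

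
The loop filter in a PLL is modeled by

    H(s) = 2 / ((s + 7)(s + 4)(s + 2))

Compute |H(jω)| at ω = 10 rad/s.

|H(j10)| ≈ 0.001492

Substitute s = j10: numerator = 2, denominator = -1244 - j500.
|H(j10)| = |2| / |-1244 - j500| = 2 / 1340.7 ≈ 0.001492.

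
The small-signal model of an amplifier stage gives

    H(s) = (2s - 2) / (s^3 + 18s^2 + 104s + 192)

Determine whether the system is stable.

stable

The denominator s^3 + 18s^2 + 104s + 192 factors as (s + 8)(s + 6)(s + 4), giving poles at s = -8, -6, -4.
Since all poles lie strictly in the left half-plane, the system is stable.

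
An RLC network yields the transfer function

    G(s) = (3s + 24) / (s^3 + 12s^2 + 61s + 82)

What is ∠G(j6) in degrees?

At s = j6: numerator = 24 + j18, denominator = -350 + j150.
∠G = ∠num − ∠den = 36.870° − (156.80°) = -119.9°.

∠G(j6) ≈ -119.9°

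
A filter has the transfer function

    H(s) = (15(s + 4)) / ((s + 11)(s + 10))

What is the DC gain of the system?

At s = 0 each factor (s + a) contributes a and each (s^2 + bs + c) contributes c.
H(0) = 15·(4) / ((11) · (10)) = 60/110 = 6/11.

H(0) = 6/11 ≈ 0.5455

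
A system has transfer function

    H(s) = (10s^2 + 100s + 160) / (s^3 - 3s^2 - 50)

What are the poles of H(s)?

s = 5, -1 ± 3j

The poles are the roots of the denominator s^3 - 3s^2 - 50 = 0.
Trying s = 5: the polynomial evaluates to 0, so (s - 5) is a factor.
Dividing out leaves s^2 + 2s + 10 = 0.
The quadratic formula then gives s = -1 ± 3j.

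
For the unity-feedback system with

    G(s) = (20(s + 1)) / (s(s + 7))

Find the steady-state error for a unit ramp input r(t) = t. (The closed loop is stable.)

e_ss = 0.3500

G(s) has one pole at the origin.
This is a Type 1 system. Kv = lim_{s→0} s·G(s) = 20/7.
e_ss = 1/Kv = 1/(20/7) = 7/20 ≈ 0.3500.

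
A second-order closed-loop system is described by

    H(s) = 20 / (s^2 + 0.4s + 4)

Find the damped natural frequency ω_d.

Comparing s^2 + 0.4s + 4 to s^2 + 2ζωₙs + ωₙ²: ωₙ = 2 rad/s and ζ = 0.4/(2·2) = 0.1.
ζωₙ = 0.4/2 = 0.2, so ω_d = ωₙ√(1−ζ²) = √(ωₙ² − (ζωₙ)²) = √(4 − 0.2²) = √3.96 ≈ 1.990 rad/s.

ω_d ≈ 1.990 rad/s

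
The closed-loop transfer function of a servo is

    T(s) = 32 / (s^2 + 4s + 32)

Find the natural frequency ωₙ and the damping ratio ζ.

Compare the denominator to the standard form s^2 + 2ζωₙs + ωₙ².
ωₙ² = 32, so ωₙ = √32 ≈ 5.657 rad/s.
2ζωₙ = 4, so ζ = 4/(2·√32) ≈ 0.3536.

ωₙ ≈ 5.657 rad/s, ζ ≈ 0.3536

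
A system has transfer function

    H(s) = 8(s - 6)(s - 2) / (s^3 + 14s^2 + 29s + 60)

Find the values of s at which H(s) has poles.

s = -1 ± 2j, -12

The poles are the roots of the denominator s^3 + 14s^2 + 29s + 60 = 0.
Trying s = -12: the polynomial evaluates to 0, so (s + 12) is a factor.
Dividing out leaves s^2 + 2s + 5 = 0.
The quadratic formula then gives s = -1 ± 2j.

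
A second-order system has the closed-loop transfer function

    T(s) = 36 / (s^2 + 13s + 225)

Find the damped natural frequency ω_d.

Comparing s^2 + 13s + 225 to s^2 + 2ζωₙs + ωₙ²: ωₙ = 15 rad/s and ζ = 13/(2·15) ≈ 0.4333.
ζωₙ = 13/2 = 6.5, so ω_d = ωₙ√(1−ζ²) = √(ωₙ² − (ζωₙ)²) = √(225 − 6.5²) = √182.75 ≈ 13.52 rad/s.

ω_d ≈ 13.52 rad/s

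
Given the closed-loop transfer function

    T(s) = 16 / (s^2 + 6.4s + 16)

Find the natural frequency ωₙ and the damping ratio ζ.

ωₙ = 4 rad/s, ζ = 0.8

Compare the denominator to the standard form s^2 + 2ζωₙs + ωₙ².
ωₙ² = 16, so ωₙ = 4 rad/s.
2ζωₙ = 6.4, so ζ = 6.4/(2·4) = 0.8.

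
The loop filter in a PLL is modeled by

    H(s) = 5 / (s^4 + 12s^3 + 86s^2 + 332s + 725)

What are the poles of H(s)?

The poles are the roots of the denominator s^4 + 12s^3 + 86s^2 + 332s + 725 = 0.
No real roots exist; factor into two real quadratics: (s^2 + 8s + 25)(s^2 + 4s + 29) = 0.
Each quadratic gives a conjugate pair via the quadratic formula.

s = -4 + 3j, -4 - 3j, -2 + 5j, -2 - 5j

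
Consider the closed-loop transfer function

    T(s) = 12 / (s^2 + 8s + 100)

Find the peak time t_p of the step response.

t_p ≈ 0.3428 s

Comparing s^2 + 8s + 100 to s^2 + 2ζωₙs + ωₙ²: ωₙ = 10 rad/s and ζ = 8/(2·10) = 0.4.
ζωₙ = 8/2 = 4, so ω_d = ωₙ√(1−ζ²) = √(ωₙ² − (ζωₙ)²) = √(100 − 4²) = √84 ≈ 9.165 rad/s.
t_p = π/ω_d = π/9.165 ≈ 0.3428 s.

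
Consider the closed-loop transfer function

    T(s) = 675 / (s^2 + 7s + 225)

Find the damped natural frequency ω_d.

Comparing s^2 + 7s + 225 to s^2 + 2ζωₙs + ωₙ²: ωₙ = 15 rad/s and ζ = 7/(2·15) ≈ 0.2333.
ζωₙ = 7/2 = 3.5, so ω_d = ωₙ√(1−ζ²) = √(ωₙ² − (ζωₙ)²) = √(225 − 3.5²) = √212.75 ≈ 14.59 rad/s.

ω_d ≈ 14.59 rad/s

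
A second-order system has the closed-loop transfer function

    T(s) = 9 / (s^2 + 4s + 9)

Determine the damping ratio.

ζ ≈ 0.6667

Compare the denominator to the standard form s^2 + 2ζωₙs + ωₙ².
ωₙ² = 9, so ωₙ = 3 rad/s.
2ζωₙ = 4, so ζ = 4/(2·3) ≈ 0.6667.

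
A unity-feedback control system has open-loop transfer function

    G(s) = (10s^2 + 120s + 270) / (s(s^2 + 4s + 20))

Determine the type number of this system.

The denominator has 1 factor of s at the origin (free integrator), so this is a Type 1 system.

Type 1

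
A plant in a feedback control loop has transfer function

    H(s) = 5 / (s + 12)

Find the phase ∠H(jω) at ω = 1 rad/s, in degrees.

∠H(j1) ≈ -4.764°

At s = j1: numerator = 5, denominator = 12 + j1.
∠H = ∠num − ∠den = 0° − (4.7636°) = -4.764°.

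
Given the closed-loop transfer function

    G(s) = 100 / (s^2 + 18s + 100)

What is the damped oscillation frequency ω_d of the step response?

ω_d ≈ 4.359 rad/s

Comparing s^2 + 18s + 100 to s^2 + 2ζωₙs + ωₙ²: ωₙ = 10 rad/s and ζ = 18/(2·10) = 0.9.
ζωₙ = 18/2 = 9, so ω_d = ωₙ√(1−ζ²) = √(ωₙ² − (ζωₙ)²) = √(100 − 9²) = √19 ≈ 4.359 rad/s.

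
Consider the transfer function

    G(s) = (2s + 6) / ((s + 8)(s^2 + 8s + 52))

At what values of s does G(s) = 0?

s = -3

Set the numerator to zero: 2s + 6 = 0, i.e. 2·(s + 3) = 0.
So s = -3.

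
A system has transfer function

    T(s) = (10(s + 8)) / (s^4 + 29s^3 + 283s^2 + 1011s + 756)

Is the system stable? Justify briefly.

The denominator s^4 + 29s^3 + 283s^2 + 1011s + 756 factors as (s + 9)(s + 7)(s + 1)(s + 12), giving poles at s = -9, -7, -1, -12.
Since all poles lie strictly in the left half-plane, the system is stable.

stable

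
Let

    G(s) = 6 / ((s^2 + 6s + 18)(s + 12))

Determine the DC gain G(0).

At s = 0 each factor (s + a) contributes a and each (s^2 + bs + c) contributes c.
G(0) = 6·1 / ((18) · (12)) = 6/216 = 1/36.

G(0) = 1/36 ≈ 0.02778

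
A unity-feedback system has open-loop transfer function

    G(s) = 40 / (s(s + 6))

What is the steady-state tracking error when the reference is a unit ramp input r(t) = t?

e_ss = 0.1500

G(s) has one pole at the origin.
This is a Type 1 system. Kv = lim_{s→0} s·G(s) = 40/6 = 20/3.
e_ss = 1/Kv = 1/(20/3) = 3/20 ≈ 0.1500.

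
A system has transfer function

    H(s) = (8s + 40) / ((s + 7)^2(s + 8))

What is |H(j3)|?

Substitute s = j3: numerator = 40 + j24, denominator = 194 + j456.
|H(j3)| = |40 + j24| / |194 + j456| = 46.648 / 495.55 ≈ 0.09413.

|H(j3)| ≈ 0.09413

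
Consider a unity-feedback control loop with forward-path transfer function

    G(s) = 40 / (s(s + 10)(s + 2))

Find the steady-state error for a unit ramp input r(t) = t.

e_ss = 0.5000

G(s) has one pole at the origin.
This is a Type 1 system. Kv = lim_{s→0} s·G(s) = 40/20 = 2.
e_ss = 1/Kv = 1/(2) = 1/2 ≈ 0.5000.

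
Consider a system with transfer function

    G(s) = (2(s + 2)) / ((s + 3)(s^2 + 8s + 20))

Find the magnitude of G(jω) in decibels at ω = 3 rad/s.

Substitute s = j3: numerator = 4 + j6, denominator = -39 + j105.
|G(j3)| = |4 + j6| / |-39 + j105| = 7.2111 / 112.01 ≈ 0.06438.
In decibels: 20·log₁₀(0.06438) ≈ -23.8 dB.

|G(j3)|_dB ≈ -23.8 dB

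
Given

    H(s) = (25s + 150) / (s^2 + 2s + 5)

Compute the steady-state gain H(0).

Set s = 0: H(0) = (150) / (5) = 30.

H(0) = 30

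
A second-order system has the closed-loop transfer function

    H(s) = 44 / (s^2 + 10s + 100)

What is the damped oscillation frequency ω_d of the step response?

ω_d ≈ 8.660 rad/s

Comparing s^2 + 10s + 100 to s^2 + 2ζωₙs + ωₙ²: ωₙ = 10 rad/s and ζ = 10/(2·10) = 0.5.
ζωₙ = 10/2 = 5, so ω_d = ωₙ√(1−ζ²) = √(ωₙ² − (ζωₙ)²) = √(100 − 5²) = √75 ≈ 8.660 rad/s.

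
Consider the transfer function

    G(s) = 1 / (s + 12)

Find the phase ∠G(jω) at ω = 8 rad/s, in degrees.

At s = j8: numerator = 1, denominator = 12 + j8.
∠G = ∠num − ∠den = 0° − (33.690°) = -33.69°.

∠G(j8) ≈ -33.69°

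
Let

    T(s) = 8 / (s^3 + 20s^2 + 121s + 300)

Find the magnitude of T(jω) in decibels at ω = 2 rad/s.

Substitute s = j2: numerator = 8, denominator = 220 + j234.
|T(j2)| = |8| / |220 + j234| = 8 / 321.18 ≈ 0.02491.
In decibels: 20·log₁₀(0.02491) ≈ -32.1 dB.

|T(j2)|_dB ≈ -32.1 dB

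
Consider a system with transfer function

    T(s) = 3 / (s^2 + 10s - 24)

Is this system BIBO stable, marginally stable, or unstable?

The denominator s^2 + 10s - 24 factors as (s + 12)(s - 2), giving poles at s = -12, 2.
Since the pole(s) at s = 2 lie in the right half-plane, the system is unstable.

unstable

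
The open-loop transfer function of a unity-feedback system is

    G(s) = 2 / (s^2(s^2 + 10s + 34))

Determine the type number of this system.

Type 2

The denominator has 2 factors of s at the origin (free integrators), so this is a Type 2 system.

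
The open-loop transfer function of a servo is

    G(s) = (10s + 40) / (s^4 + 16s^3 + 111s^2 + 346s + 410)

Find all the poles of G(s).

s = -5 ± 4j, -3 ± j

The poles are the roots of the denominator s^4 + 16s^3 + 111s^2 + 346s + 410 = 0.
No real roots exist; factor into two real quadratics: (s^2 + 10s + 41)(s^2 + 6s + 10) = 0.
Each quadratic gives a conjugate pair via the quadratic formula.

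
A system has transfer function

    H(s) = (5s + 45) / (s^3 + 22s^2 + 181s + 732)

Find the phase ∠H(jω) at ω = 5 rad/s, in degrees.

∠H(j5) ≈ -47.81°

At s = j5: numerator = 45 + j25, denominator = 182 + j780.
∠H = ∠num − ∠den = 29.055° − (76.866°) = -47.81°.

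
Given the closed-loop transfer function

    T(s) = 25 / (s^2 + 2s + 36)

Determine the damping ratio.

Compare the denominator to the standard form s^2 + 2ζωₙs + ωₙ².
ωₙ² = 36, so ωₙ = 6 rad/s.
2ζωₙ = 2, so ζ = 2/(2·6) ≈ 0.1667.

ζ ≈ 0.1667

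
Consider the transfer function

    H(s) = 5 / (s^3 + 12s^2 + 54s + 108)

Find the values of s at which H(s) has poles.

The poles are the roots of the denominator s^3 + 12s^2 + 54s + 108 = 0.
Trying s = -6: the polynomial evaluates to 0, so (s + 6) is a factor.
Dividing out leaves s^2 + 6s + 18 = 0.
The quadratic formula then gives s = -3 ± 3j.

s = -6, -3 + 3j, -3 - 3j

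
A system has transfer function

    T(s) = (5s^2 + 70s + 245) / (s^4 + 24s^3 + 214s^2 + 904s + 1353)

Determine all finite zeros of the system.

s = -7, -7

Set the numerator to zero: 5s^2 + 70s + 245 = 0, i.e. 5·(s^2 + 14s + 49) = 0.
Factoring: (s + 7)^2 = 0.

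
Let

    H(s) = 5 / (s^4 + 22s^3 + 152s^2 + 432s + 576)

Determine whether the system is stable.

stable

The denominator s^4 + 22s^3 + 152s^2 + 432s + 576 factors as (s^2 + 4s + 8)(s + 12)(s + 6), giving poles at s = -2 + 2j, -2 - 2j, -12, -6.
Since all poles lie strictly in the left half-plane, the system is stable.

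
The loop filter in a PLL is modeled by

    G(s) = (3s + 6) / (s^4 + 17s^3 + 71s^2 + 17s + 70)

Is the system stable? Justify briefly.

marginally stable

The denominator s^4 + 17s^3 + 71s^2 + 17s + 70 factors as (s^2 + 1)(s + 7)(s + 10), giving poles at s = ±j, -7, -10.
Since the simple pole(s) at s = j, -j lie on the jω-axis with none in the right half-plane, the system is marginally stable.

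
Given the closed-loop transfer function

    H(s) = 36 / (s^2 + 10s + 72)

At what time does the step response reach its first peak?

Comparing s^2 + 10s + 72 to s^2 + 2ζωₙs + ωₙ²: ωₙ = √72 ≈ 8.485 rad/s and ζ = 10/(2·√72) ≈ 0.5893.
ζωₙ = 10/2 = 5, so ω_d = ωₙ√(1−ζ²) = √(ωₙ² − (ζωₙ)²) = √(72 − 5²) = √47 ≈ 6.856 rad/s.
t_p = π/ω_d = π/6.856 ≈ 0.4582 s.

t_p ≈ 0.4582 s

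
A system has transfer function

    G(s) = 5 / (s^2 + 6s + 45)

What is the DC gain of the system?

G(0) = 1/9 ≈ 0.1111

Set s = 0: G(0) = (5) / (45) = 1/9.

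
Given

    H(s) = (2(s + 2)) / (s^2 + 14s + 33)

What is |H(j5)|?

Substitute s = j5: numerator = 4 + j10, denominator = 8 + j70.
|H(j5)| = |4 + j10| / |8 + j70| = 10.770 / 70.456 ≈ 0.1529.

|H(j5)| ≈ 0.1529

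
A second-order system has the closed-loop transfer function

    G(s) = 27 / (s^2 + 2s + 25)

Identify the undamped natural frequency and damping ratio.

ωₙ = 5 rad/s, ζ = 0.2

Compare the denominator to the standard form s^2 + 2ζωₙs + ωₙ².
ωₙ² = 25, so ωₙ = 5 rad/s.
2ζωₙ = 2, so ζ = 2/(2·5) = 0.2.
With ζ = 0.2 the response is underdamped.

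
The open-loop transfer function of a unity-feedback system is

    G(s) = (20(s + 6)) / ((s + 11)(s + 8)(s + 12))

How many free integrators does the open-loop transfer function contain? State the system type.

Type 0

The denominator has no factor of s at the origin — no free integrator — so this is a Type 0 system.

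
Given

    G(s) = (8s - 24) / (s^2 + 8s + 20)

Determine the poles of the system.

s = -4 ± 2j

The poles are the roots of the denominator s^2 + 8s + 20 = 0.
Using the quadratic formula: s = (-8 ± √(-16))/2 = -4 ± 2j.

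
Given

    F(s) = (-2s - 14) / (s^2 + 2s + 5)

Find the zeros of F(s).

Set the numerator to zero: -2s - 14 = 0, i.e. -2·(s + 7) = 0.
So s = -7.

s = -7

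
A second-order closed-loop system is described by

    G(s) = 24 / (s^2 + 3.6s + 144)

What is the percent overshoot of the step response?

%OS ≈ 62.1%

Comparing s^2 + 3.6s + 144 to s^2 + 2ζωₙs + ωₙ²: ωₙ = 12 rad/s and ζ = 3.6/(2·12) = 0.15.
%OS = 100·exp(−πζ/√(1−ζ²)) = 100·exp(−π·0.15/√(1−0.15²)) ≈ 62.1%.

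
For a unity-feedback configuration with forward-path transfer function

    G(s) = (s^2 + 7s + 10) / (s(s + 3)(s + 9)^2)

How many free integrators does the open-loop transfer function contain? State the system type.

The denominator has 1 factor of s at the origin (free integrator), so this is a Type 1 system.

Type 1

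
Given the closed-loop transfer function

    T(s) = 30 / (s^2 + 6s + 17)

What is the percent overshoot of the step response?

%OS ≈ 3.57%

Comparing s^2 + 6s + 17 to s^2 + 2ζωₙs + ωₙ²: ωₙ = √17 ≈ 4.123 rad/s and ζ = 6/(2·√17) ≈ 0.7276.
%OS = 100·exp(−πζ/√(1−ζ²)) = 100·exp(−π·0.7276/√(1−0.7276²)) ≈ 3.57%.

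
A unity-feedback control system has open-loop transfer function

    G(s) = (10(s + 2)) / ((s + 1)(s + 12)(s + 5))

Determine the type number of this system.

Type 0

The denominator has no factor of s at the origin — no free integrator — so this is a Type 0 system.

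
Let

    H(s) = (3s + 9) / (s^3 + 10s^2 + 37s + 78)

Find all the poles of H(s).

The poles are the roots of the denominator s^3 + 10s^2 + 37s + 78 = 0.
Trying s = -6: the polynomial evaluates to 0, so (s + 6) is a factor.
Dividing out leaves s^2 + 4s + 13 = 0.
The quadratic formula then gives s = -2 ± 3j.

s = -2 + 3j, -2 - 3j, -6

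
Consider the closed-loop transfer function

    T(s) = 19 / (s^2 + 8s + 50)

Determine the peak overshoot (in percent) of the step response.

Comparing s^2 + 8s + 50 to s^2 + 2ζωₙs + ωₙ²: ωₙ = √50 ≈ 7.071 rad/s and ζ = 8/(2·√50) ≈ 0.5657.
%OS = 100·exp(−πζ/√(1−ζ²)) = 100·exp(−π·0.5657/√(1−0.5657²)) ≈ 11.6%.

%OS ≈ 11.6%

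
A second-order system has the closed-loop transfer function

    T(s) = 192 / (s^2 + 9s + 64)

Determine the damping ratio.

Compare the denominator to the standard form s^2 + 2ζωₙs + ωₙ².
ωₙ² = 64, so ωₙ = 8 rad/s.
2ζωₙ = 9, so ζ = 9/(2·8) = 0.5625.
With ζ = 0.5625 the response is underdamped.

ζ = 0.5625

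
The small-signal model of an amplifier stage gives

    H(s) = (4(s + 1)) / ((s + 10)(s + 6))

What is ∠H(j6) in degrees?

∠H(j6) ≈ 4.574°

At s = j6: numerator = 4 + j24, denominator = 24 + j96.
∠H = ∠num − ∠den = 80.538° − (75.964°) = 4.574°.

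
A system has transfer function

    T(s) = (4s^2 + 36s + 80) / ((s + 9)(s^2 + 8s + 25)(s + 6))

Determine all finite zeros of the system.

Set the numerator to zero: 4s^2 + 36s + 80 = 0, i.e. 4·(s^2 + 9s + 20) = 0.
Factoring: (s + 5)(s + 4) = 0.

s = -5, -4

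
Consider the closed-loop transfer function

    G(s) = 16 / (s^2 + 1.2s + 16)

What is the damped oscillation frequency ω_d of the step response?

ω_d ≈ 3.955 rad/s

Comparing s^2 + 1.2s + 16 to s^2 + 2ζωₙs + ωₙ²: ωₙ = 4 rad/s and ζ = 1.2/(2·4) = 0.15.
ζωₙ = 1.2/2 = 0.6, so ω_d = ωₙ√(1−ζ²) = √(ωₙ² − (ζωₙ)²) = √(16 − 0.6²) = √15.64 ≈ 3.955 rad/s.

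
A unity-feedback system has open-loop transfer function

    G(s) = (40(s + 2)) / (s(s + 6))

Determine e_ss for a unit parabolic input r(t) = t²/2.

G(s) has one pole at the origin.
This is a Type 1 system; Ka = lim_{s→0} s^2·G(s) = 0, so the steady-state error for a parabola input is infinite.

e_ss = ∞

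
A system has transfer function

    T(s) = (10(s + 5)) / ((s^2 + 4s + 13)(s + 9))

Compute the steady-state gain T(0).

T(0) = 50/117 ≈ 0.4274

At s = 0 each factor (s + a) contributes a and each (s^2 + bs + c) contributes c.
T(0) = 10·(5) / ((13) · (9)) = 50/117 = 50/117.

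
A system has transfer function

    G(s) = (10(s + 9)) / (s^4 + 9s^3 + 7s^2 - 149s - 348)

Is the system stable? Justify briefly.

The denominator s^4 + 9s^3 + 7s^2 - 149s - 348 factors as (s + 3)(s^2 + 10s + 29)(s - 4), giving poles at s = -3, -5 ± 2j, 4.
Since the pole(s) at s = 4 lie in the right half-plane, the system is unstable.

unstable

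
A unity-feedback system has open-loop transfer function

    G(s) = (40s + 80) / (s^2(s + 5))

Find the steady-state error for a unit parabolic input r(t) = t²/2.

e_ss = 0.06250

G(s) has 2 poles at the origin.
This is a Type 2 system. Ka = lim_{s→0} s^2·G(s) = 80/5 = 16.
e_ss = 1/Ka = 1/(16) = 1/16 ≈ 0.06250.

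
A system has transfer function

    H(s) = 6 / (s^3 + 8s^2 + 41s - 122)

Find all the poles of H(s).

The poles are the roots of the denominator s^3 + 8s^2 + 41s - 122 = 0.
Trying s = 2: the polynomial evaluates to 0, so (s - 2) is a factor.
Dividing out leaves s^2 + 10s + 61 = 0.
The quadratic formula then gives s = -5 ± 6j.

s = -5 ± 6j, 2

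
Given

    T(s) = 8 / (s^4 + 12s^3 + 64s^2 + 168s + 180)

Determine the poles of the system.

The poles are the roots of the denominator s^4 + 12s^3 + 64s^2 + 168s + 180 = 0.
No real roots exist; factor into two real quadratics: (s^2 + 6s + 10)(s^2 + 6s + 18) = 0.
Each quadratic gives a conjugate pair via the quadratic formula.

s = -3 ± j, -3 ± 3j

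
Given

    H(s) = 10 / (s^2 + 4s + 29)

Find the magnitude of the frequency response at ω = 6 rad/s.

Substitute s = j6: numerator = 10, denominator = -7 + j24.
|H(j6)| = |10| / |-7 + j24| = 10 / 25 = 0.4000.

|H(j6)| = 0.4000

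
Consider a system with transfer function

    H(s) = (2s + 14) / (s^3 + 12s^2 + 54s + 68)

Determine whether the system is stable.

The denominator s^3 + 12s^2 + 54s + 68 factors as (s + 2)(s^2 + 10s + 34), giving poles at s = -2, -5 + 3j, -5 - 3j.
Since all poles lie strictly in the left half-plane, the system is stable.

stable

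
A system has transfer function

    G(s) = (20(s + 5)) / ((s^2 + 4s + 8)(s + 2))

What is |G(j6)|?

|G(j6)| ≈ 0.6697

Substitute s = j6: numerator = 100 + j120, denominator = -200 - j120.
|G(j6)| = |100 + j120| / |-200 - j120| = 156.20 / 233.24 ≈ 0.6697.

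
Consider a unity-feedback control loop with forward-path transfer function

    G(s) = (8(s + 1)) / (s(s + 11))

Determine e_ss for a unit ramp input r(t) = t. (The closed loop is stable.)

G(s) has one pole at the origin.
This is a Type 1 system. Kv = lim_{s→0} s·G(s) = 8/11.
e_ss = 1/Kv = 1/(8/11) = 11/8 ≈ 1.375.

e_ss = 1.375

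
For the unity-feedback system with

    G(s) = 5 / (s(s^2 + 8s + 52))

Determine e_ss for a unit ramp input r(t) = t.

e_ss = 10.40

G(s) has one pole at the origin.
This is a Type 1 system. Kv = lim_{s→0} s·G(s) = 5/52.
e_ss = 1/Kv = 1/(5/52) = 52/5 ≈ 10.40.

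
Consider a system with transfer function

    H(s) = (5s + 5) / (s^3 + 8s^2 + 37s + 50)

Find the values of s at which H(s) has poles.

s = -3 + 4j, -3 - 4j, -2

The poles are the roots of the denominator s^3 + 8s^2 + 37s + 50 = 0.
Trying s = -2: the polynomial evaluates to 0, so (s + 2) is a factor.
Dividing out leaves s^2 + 6s + 25 = 0.
The quadratic formula then gives s = -3 ± 4j.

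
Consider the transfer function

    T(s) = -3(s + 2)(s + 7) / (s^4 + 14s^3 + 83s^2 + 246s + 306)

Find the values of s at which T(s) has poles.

The poles are the roots of the denominator s^4 + 14s^3 + 83s^2 + 246s + 306 = 0.
No real roots exist; factor into two real quadratics: (s^2 + 6s + 18)(s^2 + 8s + 17) = 0.
Each quadratic gives a conjugate pair via the quadratic formula.

s = -3 ± 3j, -4 ± j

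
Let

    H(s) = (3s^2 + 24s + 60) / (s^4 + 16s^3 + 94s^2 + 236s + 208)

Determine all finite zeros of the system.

Set the numerator to zero: 3s^2 + 24s + 60 = 0, i.e. 3·(s^2 + 8s + 20) = 0.
Factoring: (s^2 + 8s + 20) = 0.

s = -4 ± 2j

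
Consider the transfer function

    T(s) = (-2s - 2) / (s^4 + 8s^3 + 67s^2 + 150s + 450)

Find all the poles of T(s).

s = -1 ± 3j, -3 ± 6j

The poles are the roots of the denominator s^4 + 8s^3 + 67s^2 + 150s + 450 = 0.
No real roots exist; factor into two real quadratics: (s^2 + 2s + 10)(s^2 + 6s + 45) = 0.
Each quadratic gives a conjugate pair via the quadratic formula.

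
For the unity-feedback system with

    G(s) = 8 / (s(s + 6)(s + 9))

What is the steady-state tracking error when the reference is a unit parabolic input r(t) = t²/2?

G(s) has one pole at the origin.
This is a Type 1 system; Ka = lim_{s→0} s^2·G(s) = 0, so the steady-state error for a parabola input is infinite.

e_ss = ∞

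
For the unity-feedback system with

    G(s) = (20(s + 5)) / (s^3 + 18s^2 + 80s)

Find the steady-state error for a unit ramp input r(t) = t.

G(s) has one pole at the origin.
This is a Type 1 system. Kv = lim_{s→0} s·G(s) = 100/80 = 5/4.
e_ss = 1/Kv = 1/(5/4) = 4/5 ≈ 0.8000.

e_ss = 0.8000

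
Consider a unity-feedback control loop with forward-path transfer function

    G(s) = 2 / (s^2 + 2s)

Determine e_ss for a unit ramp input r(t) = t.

G(s) has one pole at the origin.
This is a Type 1 system. Kv = lim_{s→0} s·G(s) = 2/2 = 1.
e_ss = 1/Kv = 1/(1) = 1.

e_ss = 1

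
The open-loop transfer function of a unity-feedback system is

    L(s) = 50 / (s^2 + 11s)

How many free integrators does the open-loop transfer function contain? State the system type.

Factor s from the denominator: s^2 + 11s = s·(s + 11).
There is 1 pole at the origin, so the system is Type 1.

Type 1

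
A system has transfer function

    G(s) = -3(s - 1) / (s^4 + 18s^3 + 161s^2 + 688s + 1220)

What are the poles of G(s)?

s = -4 + 2j, -4 - 2j, -5 + 6j, -5 - 6j

The poles are the roots of the denominator s^4 + 18s^3 + 161s^2 + 688s + 1220 = 0.
No real roots exist; factor into two real quadratics: (s^2 + 8s + 20)(s^2 + 10s + 61) = 0.
Each quadratic gives a conjugate pair via the quadratic formula.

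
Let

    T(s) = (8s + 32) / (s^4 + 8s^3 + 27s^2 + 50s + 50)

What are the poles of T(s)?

The poles are the roots of the denominator s^4 + 8s^3 + 27s^2 + 50s + 50 = 0.
No real roots exist; factor into two real quadratics: (s^2 + 6s + 10)(s^2 + 2s + 5) = 0.
Each quadratic gives a conjugate pair via the quadratic formula.

s = -3 + j, -3 - j, -1 + 2j, -1 - 2j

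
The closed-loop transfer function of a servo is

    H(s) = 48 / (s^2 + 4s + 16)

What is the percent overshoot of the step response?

%OS ≈ 16.3%

Comparing s^2 + 4s + 16 to s^2 + 2ζωₙs + ωₙ²: ωₙ = 4 rad/s and ζ = 4/(2·4) = 0.5.
%OS = 100·exp(−πζ/√(1−ζ²)) = 100·exp(−π·0.5/√(1−0.5²)) ≈ 16.3%.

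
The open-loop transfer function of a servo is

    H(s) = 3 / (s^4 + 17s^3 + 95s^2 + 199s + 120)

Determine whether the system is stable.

The denominator s^4 + 17s^3 + 95s^2 + 199s + 120 factors as (s + 5)(s + 3)(s + 1)(s + 8), giving poles at s = -5, -3, -1, -8.
Since all poles lie strictly in the left half-plane, the system is stable.

stable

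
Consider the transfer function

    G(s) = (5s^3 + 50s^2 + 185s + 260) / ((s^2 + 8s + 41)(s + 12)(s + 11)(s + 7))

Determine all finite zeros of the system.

Set the numerator to zero: 5s^3 + 50s^2 + 185s + 260 = 0, i.e. 5·(s^3 + 10s^2 + 37s + 52) = 0.
Factoring: (s^2 + 6s + 13)(s + 4) = 0.

s = -3 + 2j, -3 - 2j, -4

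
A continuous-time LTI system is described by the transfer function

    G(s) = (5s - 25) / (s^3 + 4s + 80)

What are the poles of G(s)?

The poles are the roots of the denominator s^3 + 4s + 80 = 0.
Trying s = -4: the polynomial evaluates to 0, so (s + 4) is a factor.
Dividing out leaves s^2 - 4s + 20 = 0.
The quadratic formula then gives s = 2 ± 4j.

s = -4, 2 ± 4j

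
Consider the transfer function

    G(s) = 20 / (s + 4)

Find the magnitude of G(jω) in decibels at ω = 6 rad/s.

|G(j6)|_dB ≈ 8.86 dB

Substitute s = j6: numerator = 20, denominator = 4 + j6.
|G(j6)| = |20| / |4 + j6| = 20 / 7.2111 ≈ 2.774.
In decibels: 20·log₁₀(2.774) ≈ 8.86 dB.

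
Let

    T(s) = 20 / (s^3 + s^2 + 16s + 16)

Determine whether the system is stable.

The denominator s^3 + s^2 + 16s + 16 factors as (s^2 + 16)(s + 1), giving poles at s = ±4j, -1.
Since the simple pole(s) at s = 4j, -4j lie on the jω-axis with none in the right half-plane, the system is marginally stable.

marginally stable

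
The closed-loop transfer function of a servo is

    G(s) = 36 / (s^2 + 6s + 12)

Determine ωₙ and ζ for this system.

ωₙ ≈ 3.464 rad/s, ζ ≈ 0.8660

Compare the denominator to the standard form s^2 + 2ζωₙs + ωₙ².
ωₙ² = 12, so ωₙ = √12 ≈ 3.464 rad/s.
2ζωₙ = 6, so ζ = 6/(2·√12) ≈ 0.8660.
With ζ = 0.8660 the response is underdamped.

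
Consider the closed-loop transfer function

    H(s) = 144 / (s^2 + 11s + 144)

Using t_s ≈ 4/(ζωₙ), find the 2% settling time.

Comparing s^2 + 11s + 144 to s^2 + 2ζωₙs + ωₙ²: ωₙ = 12 rad/s and ζ = 11/(2·12) ≈ 0.4583.
ζωₙ = 11/2 = 5.5, so t_s ≈ 4/(ζωₙ) = 4/5.5 ≈ 0.7273 s.

t_s ≈ 0.7273 s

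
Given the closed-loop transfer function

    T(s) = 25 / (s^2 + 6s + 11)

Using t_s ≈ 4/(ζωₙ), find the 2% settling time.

t_s ≈ 1.333 s

Comparing s^2 + 6s + 11 to s^2 + 2ζωₙs + ωₙ²: ωₙ = √11 ≈ 3.317 rad/s and ζ = 6/(2·√11) ≈ 0.9045.
ζωₙ = 6/2 = 3, so t_s ≈ 4/(ζωₙ) = 4/3 ≈ 1.333 s.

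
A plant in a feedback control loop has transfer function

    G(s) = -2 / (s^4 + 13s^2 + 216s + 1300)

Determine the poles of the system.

s = -4 + 3j, -4 - 3j, 4 + 6j, 4 - 6j

The poles are the roots of the denominator s^4 + 13s^2 + 216s + 1300 = 0.
No real roots exist; factor into two real quadratics: (s^2 + 8s + 25)(s^2 - 8s + 52) = 0.
Each quadratic gives a conjugate pair via the quadratic formula.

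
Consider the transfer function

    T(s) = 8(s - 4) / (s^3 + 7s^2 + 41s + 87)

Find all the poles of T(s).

s = -2 ± 5j, -3

The poles are the roots of the denominator s^3 + 7s^2 + 41s + 87 = 0.
Trying s = -3: the polynomial evaluates to 0, so (s + 3) is a factor.
Dividing out leaves s^2 + 4s + 29 = 0.
The quadratic formula then gives s = -2 ± 5j.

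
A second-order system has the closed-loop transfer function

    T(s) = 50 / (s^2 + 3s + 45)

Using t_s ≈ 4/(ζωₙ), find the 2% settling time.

Comparing s^2 + 3s + 45 to s^2 + 2ζωₙs + ωₙ²: ωₙ = √45 ≈ 6.708 rad/s and ζ = 3/(2·√45) ≈ 0.2236.
ζωₙ = 3/2 = 1.5, so t_s ≈ 4/(ζωₙ) = 4/1.5 ≈ 2.667 s.

t_s ≈ 2.667 s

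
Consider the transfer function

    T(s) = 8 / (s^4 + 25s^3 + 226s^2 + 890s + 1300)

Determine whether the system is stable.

The denominator s^4 + 25s^3 + 226s^2 + 890s + 1300 factors as (s + 10)(s^2 + 10s + 26)(s + 5), giving poles at s = -10, -5 ± j, -5.
Since all poles lie strictly in the left half-plane, the system is stable.

stable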